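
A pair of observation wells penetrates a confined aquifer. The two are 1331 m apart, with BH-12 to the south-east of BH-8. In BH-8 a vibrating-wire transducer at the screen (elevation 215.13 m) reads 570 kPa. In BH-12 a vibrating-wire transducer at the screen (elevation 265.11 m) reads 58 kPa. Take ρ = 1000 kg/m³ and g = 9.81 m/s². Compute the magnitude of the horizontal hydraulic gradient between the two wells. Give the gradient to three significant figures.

i ≈ 0.00166

Pressure head at BH-8: ψ = P/(ρg) = 570×1000 / (1000 × 9.81) = 58.10 m.
Total head at BH-8: h = z + ψ = 215.13 + 58.10 = 273.23 m.
Pressure head at BH-12: ψ = P/(ρg) = 58×1000 / (1000 × 9.81) = 5.91 m.
Total head at BH-12: h = z + ψ = 265.11 + 5.91 = 271.02 m.
Head difference: h(BH-8) − h(BH-12) = 273.23 − 271.02 = 2.21 m.
Hydraulic gradient: i = |Δh| / L = 2.21 / 1331 = 0.00166.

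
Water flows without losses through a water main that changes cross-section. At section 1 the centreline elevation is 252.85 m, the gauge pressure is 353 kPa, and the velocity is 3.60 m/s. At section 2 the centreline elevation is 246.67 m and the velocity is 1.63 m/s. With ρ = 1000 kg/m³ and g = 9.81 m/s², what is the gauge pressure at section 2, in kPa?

Pressure head at 1: ψ₁ = P₁/(ρg) = 353×1000 / (1000 × 9.81) = 35.98 m.
Velocity heads: v₁²/2g = 3.60²/19.62 = 0.661 m; v₂²/2g = 1.63²/19.62 = 0.135 m.
Total head H = z₁ + ψ₁ + v₁²/2g = 252.85 + 35.98 + 0.661 = 289.49 m.
ψ₂ = H − z₂ − v₂²/2g = 289.49 − 246.67 − 0.135 = 42.69 m.
P₂ = ρgψ₂ = 1000 × 9.81 × 42.69 ≈ 419 kPa.

P₂ ≈ 419 kPa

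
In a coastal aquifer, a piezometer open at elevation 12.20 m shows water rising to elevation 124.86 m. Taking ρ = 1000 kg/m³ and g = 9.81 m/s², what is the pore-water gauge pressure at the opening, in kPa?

P ≈ 1110 kPa

Pressure head ψ = h − z = 124.86 − 12.20 = 112.66 m.
P = ρgψ = 1000 × 9.81 × 112.66 = 1105195 Pa ≈ 1110 kPa.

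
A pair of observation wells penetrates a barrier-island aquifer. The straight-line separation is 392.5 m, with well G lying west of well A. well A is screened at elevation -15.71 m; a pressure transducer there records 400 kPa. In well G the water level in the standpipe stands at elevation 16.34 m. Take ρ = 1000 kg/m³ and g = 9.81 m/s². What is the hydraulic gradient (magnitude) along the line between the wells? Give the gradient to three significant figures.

i ≈ 0.0222

Pressure head at well A: ψ = P/(ρg) = 400×1000 / (1000 × 9.81) = 40.77 m.
Total head at well A: h = z + ψ = -15.71 + 40.77 = 25.06 m.
Total head at well G: h = 16.34 m (water level in the piezometer is the total head).
Head difference: h(well A) − h(well G) = 25.06 − 16.34 = 8.72 m.
Hydraulic gradient: i = |Δh| / L = 8.72 / 392.5 = 0.0222.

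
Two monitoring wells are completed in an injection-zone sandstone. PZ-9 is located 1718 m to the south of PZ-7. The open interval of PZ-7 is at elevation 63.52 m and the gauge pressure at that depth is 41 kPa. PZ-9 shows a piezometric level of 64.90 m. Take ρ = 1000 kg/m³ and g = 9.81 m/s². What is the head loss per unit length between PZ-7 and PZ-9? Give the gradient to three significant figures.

i ≈ 0.00163 m/m

Pressure head at PZ-7: ψ = P/(ρg) = 41×1000 / (1000 × 9.81) = 4.18 m.
Total head at PZ-7: h = z + ψ = 63.52 + 4.18 = 67.70 m.
Total head at PZ-9: h = 64.90 m (water level in the piezometer is the total head).
Head difference: h(PZ-7) − h(PZ-9) = 67.70 − 64.90 = 2.80 m.
Hydraulic gradient: i = |Δh| / L = 2.80 / 1718 = 0.00163.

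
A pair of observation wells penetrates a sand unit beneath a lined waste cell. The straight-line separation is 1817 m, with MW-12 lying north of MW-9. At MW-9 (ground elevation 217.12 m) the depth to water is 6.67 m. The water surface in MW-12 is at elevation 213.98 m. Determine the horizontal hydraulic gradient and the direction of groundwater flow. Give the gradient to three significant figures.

Total head at MW-9: h = 217.12 − 6.67 = 210.45 m.
Total head at MW-12: h = 213.98 m (water level in the piezometer is the total head).
Head difference: h(MW-9) − h(MW-12) = 210.45 − 213.98 = -3.53 m.
Hydraulic gradient: i = |Δh| / L = 3.53 / 1817 = 0.00194.
Flow is from higher to lower head: from MW-12 toward MW-9, i.e. toward the south.

i ≈ 0.00194; groundwater flows toward the south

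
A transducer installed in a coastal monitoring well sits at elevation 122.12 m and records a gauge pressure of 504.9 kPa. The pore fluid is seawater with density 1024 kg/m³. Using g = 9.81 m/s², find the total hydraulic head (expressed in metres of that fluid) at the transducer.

ψ = P/(ρg) = 504.9×1000 / (1024 × 9.81) = 50.26 m.
h = z + ψ = 122.12 + 50.26 = 172.38 m.

h ≈ 172.38 m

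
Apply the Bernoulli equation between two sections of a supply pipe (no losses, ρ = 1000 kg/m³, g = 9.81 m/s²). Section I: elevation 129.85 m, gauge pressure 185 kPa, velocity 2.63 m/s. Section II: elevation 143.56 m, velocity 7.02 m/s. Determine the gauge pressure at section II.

P₂ ≈ 29.3 kPa

Pressure head at I: ψ₁ = P₁/(ρg) = 185×1000 / (1000 × 9.81) = 18.86 m.
Velocity heads: v₁²/2g = 2.63²/19.62 = 0.353 m; v₂²/2g = 7.02²/19.62 = 2.512 m.
Total head H = z₁ + ψ₁ + v₁²/2g = 129.85 + 18.86 + 0.353 = 149.06 m.
ψ₂ = H − z₂ − v₂²/2g = 149.06 − 143.56 − 2.512 = 2.99 m.
P₂ = ρgψ₂ = 1000 × 9.81 × 2.99 ≈ 29.3 kPa.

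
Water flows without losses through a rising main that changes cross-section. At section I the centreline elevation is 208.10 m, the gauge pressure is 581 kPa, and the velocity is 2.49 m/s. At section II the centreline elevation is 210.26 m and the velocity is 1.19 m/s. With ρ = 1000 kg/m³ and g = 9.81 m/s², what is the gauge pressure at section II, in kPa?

Pressure head at I: ψ₁ = P₁/(ρg) = 581×1000 / (1000 × 9.81) = 59.23 m.
Velocity heads: v₁²/2g = 2.49²/19.62 = 0.316 m; v₂²/2g = 1.19²/19.62 = 0.072 m.
Total head H = z₁ + ψ₁ + v₁²/2g = 208.10 + 59.23 + 0.316 = 267.65 m.
ψ₂ = H − z₂ − v₂²/2g = 267.65 − 210.26 − 0.072 = 57.32 m.
P₂ = ρgψ₂ = 1000 × 9.81 × 57.32 ≈ 562 kPa.

P₂ ≈ 562 kPa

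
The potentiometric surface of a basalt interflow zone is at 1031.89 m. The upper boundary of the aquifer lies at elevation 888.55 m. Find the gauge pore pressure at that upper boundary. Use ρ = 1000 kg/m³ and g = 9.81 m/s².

P ≈ 1410 kPa

Pressure head at the aquifer top: ψ = h − z = 1031.89 − 888.55 = 143.34 m.
P = ρgψ = 1000 × 9.81 × 143.34 = 1406165 Pa ≈ 1410 kPa.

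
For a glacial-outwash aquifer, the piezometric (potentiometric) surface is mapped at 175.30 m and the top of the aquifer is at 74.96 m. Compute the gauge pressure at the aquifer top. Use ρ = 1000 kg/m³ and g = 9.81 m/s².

Pressure head at the aquifer top: ψ = h − z = 175.30 − 74.96 = 100.34 m.
P = ρgψ = 1000 × 9.81 × 100.34 = 984335 Pa ≈ 984 kPa.

P ≈ 984 kPa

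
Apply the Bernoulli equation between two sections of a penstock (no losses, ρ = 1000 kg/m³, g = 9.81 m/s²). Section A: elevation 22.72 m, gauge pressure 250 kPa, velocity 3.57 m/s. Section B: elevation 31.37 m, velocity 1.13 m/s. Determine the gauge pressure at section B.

Pressure head at A: ψ₁ = P₁/(ρg) = 250×1000 / (1000 × 9.81) = 25.48 m.
Velocity heads: v₁²/2g = 3.57²/19.62 = 0.650 m; v₂²/2g = 1.13²/19.62 = 0.065 m.
Total head H = z₁ + ψ₁ + v₁²/2g = 22.72 + 25.48 + 0.650 = 48.85 m.
ψ₂ = H − z₂ − v₂²/2g = 48.85 − 31.37 − 0.065 = 17.41 m.
P₂ = ρgψ₂ = 1000 × 9.81 × 17.41 ≈ 171 kPa.

P₂ ≈ 171 kPa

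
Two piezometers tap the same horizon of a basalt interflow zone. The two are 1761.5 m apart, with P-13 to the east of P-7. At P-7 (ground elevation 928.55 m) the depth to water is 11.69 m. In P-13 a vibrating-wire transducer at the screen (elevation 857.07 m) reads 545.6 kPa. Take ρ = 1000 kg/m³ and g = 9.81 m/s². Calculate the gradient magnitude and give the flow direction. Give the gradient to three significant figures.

i ≈ 0.00237; groundwater flows toward the east

Total head at P-7: h = 928.55 − 11.69 = 916.86 m.
Pressure head at P-13: ψ = P/(ρg) = 545.6×1000 / (1000 × 9.81) = 55.62 m.
Total head at P-13: h = z + ψ = 857.07 + 55.62 = 912.69 m.
Head difference: h(P-7) − h(P-13) = 916.86 − 912.69 = 4.17 m.
Hydraulic gradient: i = |Δh| / L = 4.17 / 1761.5 = 0.00237.
Flow is from higher to lower head: from P-7 toward P-13, i.e. toward the east.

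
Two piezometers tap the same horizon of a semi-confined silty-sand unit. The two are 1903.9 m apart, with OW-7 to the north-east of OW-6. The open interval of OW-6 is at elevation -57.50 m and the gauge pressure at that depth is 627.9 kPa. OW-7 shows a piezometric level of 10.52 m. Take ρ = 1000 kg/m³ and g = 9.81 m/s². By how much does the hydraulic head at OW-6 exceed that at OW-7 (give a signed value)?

Δh ≈ -4.01 m

Pressure head at OW-6: ψ = P/(ρg) = 627.9×1000 / (1000 × 9.81) = 64.01 m.
Total head at OW-6: h = z + ψ = -57.50 + 64.01 = 6.51 m.
Total head at OW-7: h = 10.52 m (water level in the piezometer is the total head).
Head difference: h(OW-6) − h(OW-7) = 6.51 − 10.52 = -4.01 m.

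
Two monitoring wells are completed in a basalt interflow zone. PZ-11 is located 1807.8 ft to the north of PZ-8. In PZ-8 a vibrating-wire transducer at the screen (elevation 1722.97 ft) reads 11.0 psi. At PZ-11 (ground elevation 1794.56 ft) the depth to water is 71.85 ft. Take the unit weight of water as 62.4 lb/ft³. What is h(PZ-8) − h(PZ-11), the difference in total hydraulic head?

Δh ≈ 25.64 ft

Pressure head at PZ-8: ψ = 144·P/γ = 144 × 11.0 / 62.4 = 25.38 ft.
Total head at PZ-8: h = z + ψ = 1722.97 + 25.38 = 1748.35 ft.
Total head at PZ-11: h = 1794.56 − 71.85 = 1722.71 ft.
Head difference: h(PZ-8) − h(PZ-11) = 1748.35 − 1722.71 = 25.64 ft.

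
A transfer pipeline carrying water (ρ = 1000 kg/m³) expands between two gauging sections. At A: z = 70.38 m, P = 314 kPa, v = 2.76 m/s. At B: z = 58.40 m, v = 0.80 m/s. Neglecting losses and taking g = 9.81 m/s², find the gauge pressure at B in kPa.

P₂ ≈ 435 kPa

Pressure head at A: ψ₁ = P₁/(ρg) = 314×1000 / (1000 × 9.81) = 32.01 m.
Velocity heads: v₁²/2g = 2.76²/19.62 = 0.388 m; v₂²/2g = 0.80²/19.62 = 0.033 m.
Total head H = z₁ + ψ₁ + v₁²/2g = 70.38 + 32.01 + 0.388 = 102.78 m.
ψ₂ = H − z₂ − v₂²/2g = 102.78 − 58.40 − 0.033 = 44.35 m.
P₂ = ρgψ₂ = 1000 × 9.81 × 44.35 ≈ 435 kPa.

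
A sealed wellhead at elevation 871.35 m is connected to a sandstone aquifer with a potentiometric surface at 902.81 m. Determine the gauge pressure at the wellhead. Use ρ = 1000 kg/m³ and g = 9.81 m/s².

P ≈ 309 kPa

Head above the cap: Δh = 902.81 − 871.35 = 31.46 m.
P = ρgΔh = 1000 × 9.81 × 31.46 = 308623 Pa ≈ 309 kPa.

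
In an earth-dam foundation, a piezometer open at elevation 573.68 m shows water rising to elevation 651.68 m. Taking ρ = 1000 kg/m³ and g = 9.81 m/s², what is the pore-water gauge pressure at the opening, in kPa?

Pressure head ψ = h − z = 651.68 − 573.68 = 78.00 m.
P = ρgψ = 1000 × 9.81 × 78.00 = 765180 Pa ≈ 765 kPa.

P ≈ 765 kPa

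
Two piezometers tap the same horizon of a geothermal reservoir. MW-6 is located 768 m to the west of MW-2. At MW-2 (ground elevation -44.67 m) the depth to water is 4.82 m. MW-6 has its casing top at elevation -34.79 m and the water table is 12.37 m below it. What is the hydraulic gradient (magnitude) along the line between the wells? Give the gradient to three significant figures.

i ≈ 0.00303

Total head at MW-2: h = -44.67 − 4.82 = -49.49 m.
Total head at MW-6: h = -34.79 − 12.37 = -47.16 m.
Head difference: h(MW-2) − h(MW-6) = -49.49 − (-47.16) = -2.33 m.
Hydraulic gradient: i = |Δh| / L = 2.33 / 768 = 0.00303.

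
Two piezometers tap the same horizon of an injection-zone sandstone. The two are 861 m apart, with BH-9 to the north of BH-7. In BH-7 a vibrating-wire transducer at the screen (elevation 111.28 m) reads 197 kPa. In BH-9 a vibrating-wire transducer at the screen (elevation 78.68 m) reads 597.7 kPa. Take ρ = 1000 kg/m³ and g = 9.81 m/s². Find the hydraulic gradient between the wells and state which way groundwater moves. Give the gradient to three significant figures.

Pressure head at BH-7: ψ = P/(ρg) = 197×1000 / (1000 × 9.81) = 20.08 m.
Total head at BH-7: h = z + ψ = 111.28 + 20.08 = 131.36 m.
Pressure head at BH-9: ψ = P/(ρg) = 597.7×1000 / (1000 × 9.81) = 60.93 m.
Total head at BH-9: h = z + ψ = 78.68 + 60.93 = 139.61 m.
Head difference: h(BH-7) − h(BH-9) = 131.36 − 139.61 = -8.25 m.
Hydraulic gradient: i = |Δh| / L = 8.25 / 861 = 0.00958.
Flow is from higher to lower head: from BH-9 toward BH-7, i.e. toward the south.

i ≈ 0.00958; groundwater flows toward the south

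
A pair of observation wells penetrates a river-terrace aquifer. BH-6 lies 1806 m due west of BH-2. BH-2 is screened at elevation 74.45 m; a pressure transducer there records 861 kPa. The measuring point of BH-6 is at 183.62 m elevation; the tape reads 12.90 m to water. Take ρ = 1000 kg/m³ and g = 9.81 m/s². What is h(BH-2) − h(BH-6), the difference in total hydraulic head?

Δh ≈ -8.50 m

Pressure head at BH-2: ψ = P/(ρg) = 861×1000 / (1000 × 9.81) = 87.77 m.
Total head at BH-2: h = z + ψ = 74.45 + 87.77 = 162.22 m.
Total head at BH-6: h = 183.62 − 12.90 = 170.72 m.
Head difference: h(BH-2) − h(BH-6) = 162.22 − 170.72 = -8.50 m.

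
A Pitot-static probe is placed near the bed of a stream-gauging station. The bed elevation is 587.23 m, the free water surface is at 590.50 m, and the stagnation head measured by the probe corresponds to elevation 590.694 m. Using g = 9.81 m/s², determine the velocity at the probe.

Near the bed, under hydrostatic conditions, the piezometric head (z + ψ) equals the free-surface elevation, 590.50 m.
Velocity head = total − piezometric = 590.694 − 590.50 = 0.194 m.
v = √(2g·h_v) = √(2 × 9.81 × 0.194) = 1.95 m/s.

v ≈ 1.95 m/s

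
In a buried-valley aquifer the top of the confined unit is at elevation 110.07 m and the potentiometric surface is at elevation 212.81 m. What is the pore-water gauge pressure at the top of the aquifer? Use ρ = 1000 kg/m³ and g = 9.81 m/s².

P ≈ 1010 kPa

Pressure head at the aquifer top: ψ = h − z = 212.81 − 110.07 = 102.74 m.
P = ρgψ = 1000 × 9.81 × 102.74 = 1007879 Pa ≈ 1010 kPa.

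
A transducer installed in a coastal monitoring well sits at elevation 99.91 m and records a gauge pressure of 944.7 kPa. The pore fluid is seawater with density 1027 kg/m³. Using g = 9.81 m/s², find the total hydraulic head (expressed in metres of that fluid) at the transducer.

h ≈ 193.68 m

ψ = P/(ρg) = 944.7×1000 / (1027 × 9.81) = 93.77 m.
h = z + ψ = 99.91 + 93.77 = 193.68 m.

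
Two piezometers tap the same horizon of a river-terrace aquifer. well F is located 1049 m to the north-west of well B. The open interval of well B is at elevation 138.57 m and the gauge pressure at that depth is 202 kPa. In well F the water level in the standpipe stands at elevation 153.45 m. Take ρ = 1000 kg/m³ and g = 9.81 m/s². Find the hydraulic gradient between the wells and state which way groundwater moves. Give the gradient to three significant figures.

Pressure head at well B: ψ = P/(ρg) = 202×1000 / (1000 × 9.81) = 20.59 m.
Total head at well B: h = z + ψ = 138.57 + 20.59 = 159.16 m.
Total head at well F: h = 153.45 m (water level in the piezometer is the total head).
Head difference: h(well B) − h(well F) = 159.16 − 153.45 = 5.71 m.
Hydraulic gradient: i = |Δh| / L = 5.71 / 1049 = 0.00544.
Flow is from higher to lower head: from well B toward well F, i.e. toward the north-west.

i ≈ 0.00544; groundwater flows toward the north-west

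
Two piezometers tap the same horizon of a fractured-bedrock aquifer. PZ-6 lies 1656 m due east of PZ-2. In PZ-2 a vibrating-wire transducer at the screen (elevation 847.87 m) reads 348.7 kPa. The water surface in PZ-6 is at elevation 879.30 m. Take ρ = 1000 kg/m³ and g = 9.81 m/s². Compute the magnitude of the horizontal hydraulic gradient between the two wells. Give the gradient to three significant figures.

Pressure head at PZ-2: ψ = P/(ρg) = 348.7×1000 / (1000 × 9.81) = 35.55 m.
Total head at PZ-2: h = z + ψ = 847.87 + 35.55 = 883.42 m.
Total head at PZ-6: h = 879.30 m (water level in the piezometer is the total head).
Head difference: h(PZ-2) − h(PZ-6) = 883.42 − 879.30 = 4.12 m.
Hydraulic gradient: i = |Δh| / L = 4.12 / 1656 = 0.00249.

i ≈ 0.00249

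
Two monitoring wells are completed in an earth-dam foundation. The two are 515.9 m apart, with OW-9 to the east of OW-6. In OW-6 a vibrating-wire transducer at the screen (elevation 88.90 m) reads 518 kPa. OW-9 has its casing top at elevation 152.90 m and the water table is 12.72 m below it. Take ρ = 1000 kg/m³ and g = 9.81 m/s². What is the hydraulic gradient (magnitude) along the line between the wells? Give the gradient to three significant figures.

i ≈ 0.00295

Pressure head at OW-6: ψ = P/(ρg) = 518×1000 / (1000 × 9.81) = 52.80 m.
Total head at OW-6: h = z + ψ = 88.90 + 52.80 = 141.70 m.
Total head at OW-9: h = 152.90 − 12.72 = 140.18 m.
Head difference: h(OW-6) − h(OW-9) = 141.70 − 140.18 = 1.52 m.
Hydraulic gradient: i = |Δh| / L = 1.52 / 515.9 = 0.00295.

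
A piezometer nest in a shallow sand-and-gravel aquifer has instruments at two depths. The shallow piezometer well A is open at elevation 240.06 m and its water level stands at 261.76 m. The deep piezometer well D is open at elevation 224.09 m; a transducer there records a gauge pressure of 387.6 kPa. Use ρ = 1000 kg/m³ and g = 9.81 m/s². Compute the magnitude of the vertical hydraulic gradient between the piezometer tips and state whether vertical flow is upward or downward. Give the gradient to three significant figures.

|i_v| ≈ 0.115; vertical flow is upward

Total head at well A: h = 261.76 m (water level in the standpipe).
Pressure head at well D: ψ = P/(ρg) = 387.6×1000 / (1000 × 9.81) = 39.51 m.
Total head at well D: h = z + ψ = 224.09 + 39.51 = 263.60 m.
Δh = h(well A) − h(well D) = 261.76 − 263.60 = -1.84 m.
Vertical separation Δz = 240.06 − 224.09 = 15.97 m.
|i_v| = |Δh| / Δz = 1.84 / 15.97 = 0.115.
Head is higher in the deep piezometer, so vertical flow is upward (discharge condition).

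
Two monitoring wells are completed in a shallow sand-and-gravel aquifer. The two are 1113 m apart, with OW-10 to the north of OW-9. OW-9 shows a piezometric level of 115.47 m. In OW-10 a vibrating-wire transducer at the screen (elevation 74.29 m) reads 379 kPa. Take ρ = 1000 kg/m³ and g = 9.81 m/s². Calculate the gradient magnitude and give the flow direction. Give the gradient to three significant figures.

Total head at OW-9: h = 115.47 m (water level in the piezometer is the total head).
Pressure head at OW-10: ψ = P/(ρg) = 379×1000 / (1000 × 9.81) = 38.63 m.
Total head at OW-10: h = z + ψ = 74.29 + 38.63 = 112.92 m.
Head difference: h(OW-9) − h(OW-10) = 115.47 − 112.92 = 2.55 m.
Hydraulic gradient: i = |Δh| / L = 2.55 / 1113 = 0.00229.
Flow is from higher to lower head: from OW-9 toward OW-10, i.e. toward the north.

i ≈ 0.00229; groundwater flows toward the north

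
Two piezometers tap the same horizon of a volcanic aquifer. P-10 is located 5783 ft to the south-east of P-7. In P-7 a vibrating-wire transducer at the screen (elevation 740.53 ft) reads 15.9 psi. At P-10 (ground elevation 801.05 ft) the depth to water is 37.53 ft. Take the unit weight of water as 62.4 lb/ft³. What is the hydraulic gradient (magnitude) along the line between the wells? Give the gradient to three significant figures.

i ≈ 0.00237

Pressure head at P-7: ψ = 144·P/γ = 144 × 15.9 / 62.4 = 36.69 ft.
Total head at P-7: h = z + ψ = 740.53 + 36.69 = 777.22 ft.
Total head at P-10: h = 801.05 − 37.53 = 763.52 ft.
Head difference: h(P-7) − h(P-10) = 777.22 − 763.52 = 13.70 ft.
Hydraulic gradient: i = |Δh| / L = 13.70 / 5783 = 0.00237.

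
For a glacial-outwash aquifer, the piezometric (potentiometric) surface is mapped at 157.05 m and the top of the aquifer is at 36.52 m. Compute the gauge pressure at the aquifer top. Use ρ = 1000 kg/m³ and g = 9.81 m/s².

Pressure head at the aquifer top: ψ = h − z = 157.05 − 36.52 = 120.53 m.
P = ρgψ = 1000 × 9.81 × 120.53 = 1182399 Pa ≈ 1180 kPa.

P ≈ 1180 kPa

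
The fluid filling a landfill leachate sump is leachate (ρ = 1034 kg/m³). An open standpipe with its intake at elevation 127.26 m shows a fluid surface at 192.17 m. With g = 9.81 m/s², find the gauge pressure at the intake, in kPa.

Pressure head ψ = h − z = 192.17 − 127.26 = 64.91 m.
P = ρgψ = 1034 × 9.81 × 64.91 = 658417 Pa ≈ 658 kPa.

P ≈ 658 kPa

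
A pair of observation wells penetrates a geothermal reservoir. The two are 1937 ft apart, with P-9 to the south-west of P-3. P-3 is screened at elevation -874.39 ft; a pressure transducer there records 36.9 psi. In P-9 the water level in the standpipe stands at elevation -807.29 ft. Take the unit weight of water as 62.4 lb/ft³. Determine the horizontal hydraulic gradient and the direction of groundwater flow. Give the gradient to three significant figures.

i ≈ 0.00932; groundwater flows toward the south-west

Pressure head at P-3: ψ = 144·P/γ = 144 × 36.9 / 62.4 = 85.15 ft.
Total head at P-3: h = z + ψ = -874.39 + 85.15 = -789.24 ft.
Total head at P-9: h = -807.29 ft (water level in the piezometer is the total head).
Head difference: h(P-3) − h(P-9) = -789.24 − (-807.29) = 18.05 ft.
Hydraulic gradient: i = |Δh| / L = 18.05 / 1937 = 0.00932.
Flow is from higher to lower head: from P-3 toward P-9, i.e. toward the south-west.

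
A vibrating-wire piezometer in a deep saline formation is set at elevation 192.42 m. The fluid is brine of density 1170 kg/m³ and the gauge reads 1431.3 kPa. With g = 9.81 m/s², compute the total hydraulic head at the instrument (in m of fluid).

ψ = P/(ρg) = 1431.3×1000 / (1170 × 9.81) = 124.70 m.
h = z + ψ = 192.42 + 124.70 = 317.12 m.

h ≈ 317.12 m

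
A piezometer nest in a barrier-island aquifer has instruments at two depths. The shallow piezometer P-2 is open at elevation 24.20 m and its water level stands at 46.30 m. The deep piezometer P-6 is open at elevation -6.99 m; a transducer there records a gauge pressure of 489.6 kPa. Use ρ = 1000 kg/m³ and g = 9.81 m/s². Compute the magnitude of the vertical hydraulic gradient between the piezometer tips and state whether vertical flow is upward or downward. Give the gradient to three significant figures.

Total head at P-2: h = 46.30 m (water level in the standpipe).
Pressure head at P-6: ψ = P/(ρg) = 489.6×1000 / (1000 × 9.81) = 49.91 m.
Total head at P-6: h = z + ψ = -6.99 + 49.91 = 42.92 m.
Δh = h(P-2) − h(P-6) = 46.30 − 42.92 = 3.38 m.
Vertical separation Δz = 24.20 − (-6.99) = 31.19 m.
|i_v| = |Δh| / Δz = 3.38 / 31.19 = 0.108.
Head is higher in the shallow piezometer, so vertical flow is downward (recharge condition).

|i_v| ≈ 0.108; vertical flow is downward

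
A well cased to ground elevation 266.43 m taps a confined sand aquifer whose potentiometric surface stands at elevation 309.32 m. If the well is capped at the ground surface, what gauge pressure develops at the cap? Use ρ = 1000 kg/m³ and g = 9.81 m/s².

P ≈ 421 kPa

Head above the cap: Δh = 309.32 − 266.43 = 42.89 m.
P = ρgΔh = 1000 × 9.81 × 42.89 = 420751 Pa ≈ 421 kPa.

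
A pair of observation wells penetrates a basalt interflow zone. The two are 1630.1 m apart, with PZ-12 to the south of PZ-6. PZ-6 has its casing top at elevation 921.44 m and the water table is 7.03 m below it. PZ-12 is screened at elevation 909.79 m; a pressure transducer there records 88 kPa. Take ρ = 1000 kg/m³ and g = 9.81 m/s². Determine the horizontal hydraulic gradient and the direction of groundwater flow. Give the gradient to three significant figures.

i ≈ 0.00267; groundwater flows toward the north

Total head at PZ-6: h = 921.44 − 7.03 = 914.41 m.
Pressure head at PZ-12: ψ = P/(ρg) = 88×1000 / (1000 × 9.81) = 8.97 m.
Total head at PZ-12: h = z + ψ = 909.79 + 8.97 = 918.76 m.
Head difference: h(PZ-6) − h(PZ-12) = 914.41 − 918.76 = -4.35 m.
Hydraulic gradient: i = |Δh| / L = 4.35 / 1630.1 = 0.00267.
Flow is from higher to lower head: from PZ-12 toward PZ-6, i.e. toward the north.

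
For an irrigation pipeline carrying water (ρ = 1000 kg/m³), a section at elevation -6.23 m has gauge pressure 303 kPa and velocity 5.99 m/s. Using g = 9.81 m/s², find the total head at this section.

Pressure head ψ = P/(ρg) = 303×1000 / (1000 × 9.81) = 30.89 m.
Velocity head = v²/(2g) = 5.99² / (2 × 9.81) = 1.829 m.
h = z + ψ + v²/(2g) = -6.23 + 30.89 + 1.829 = 26.49 m.

h ≈ 26.49 m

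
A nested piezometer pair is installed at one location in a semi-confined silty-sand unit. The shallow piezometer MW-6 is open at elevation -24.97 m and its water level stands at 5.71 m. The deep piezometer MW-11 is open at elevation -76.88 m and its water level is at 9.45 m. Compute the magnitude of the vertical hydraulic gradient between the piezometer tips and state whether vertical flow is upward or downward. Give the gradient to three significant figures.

Total head at MW-6: h = 5.71 m (water level in the standpipe).
Total head at MW-11: h = 9.45 m.
Δh = h(MW-6) − h(MW-11) = 5.71 − 9.45 = -3.74 m.
Vertical separation Δz = -24.97 − (-76.88) = 51.91 m.
|i_v| = |Δh| / Δz = 3.74 / 51.91 = 0.0720.
Head is higher in the deep piezometer, so vertical flow is upward (discharge condition).

|i_v| ≈ 0.0720; vertical flow is upward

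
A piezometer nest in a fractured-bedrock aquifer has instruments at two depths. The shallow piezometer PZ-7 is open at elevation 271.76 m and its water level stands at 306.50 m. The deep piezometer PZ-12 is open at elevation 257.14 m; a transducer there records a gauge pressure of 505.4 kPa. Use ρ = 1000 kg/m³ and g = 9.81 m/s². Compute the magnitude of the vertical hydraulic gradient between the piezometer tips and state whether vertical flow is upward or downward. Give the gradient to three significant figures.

|i_v| ≈ 0.148; vertical flow is upward

Total head at PZ-7: h = 306.50 m (water level in the standpipe).
Pressure head at PZ-12: ψ = P/(ρg) = 505.4×1000 / (1000 × 9.81) = 51.52 m.
Total head at PZ-12: h = z + ψ = 257.14 + 51.52 = 308.66 m.
Δh = h(PZ-7) − h(PZ-12) = 306.50 − 308.66 = -2.16 m.
Vertical separation Δz = 271.76 − 257.14 = 14.62 m.
|i_v| = |Δh| / Δz = 2.16 / 14.62 = 0.148.
Head is higher in the deep piezometer, so vertical flow is upward (discharge condition).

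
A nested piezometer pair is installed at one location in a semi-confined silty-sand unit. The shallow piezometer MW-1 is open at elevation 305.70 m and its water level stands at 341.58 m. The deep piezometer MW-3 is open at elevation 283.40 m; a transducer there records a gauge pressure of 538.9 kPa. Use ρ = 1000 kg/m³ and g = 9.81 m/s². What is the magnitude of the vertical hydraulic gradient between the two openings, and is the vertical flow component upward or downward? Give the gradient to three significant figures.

Total head at MW-1: h = 341.58 m (water level in the standpipe).
Pressure head at MW-3: ψ = P/(ρg) = 538.9×1000 / (1000 × 9.81) = 54.93 m.
Total head at MW-3: h = z + ψ = 283.40 + 54.93 = 338.33 m.
Δh = h(MW-1) − h(MW-3) = 341.58 − 338.33 = 3.25 m.
Vertical separation Δz = 305.70 − 283.40 = 22.30 m.
|i_v| = |Δh| / Δz = 3.25 / 22.30 = 0.146.
Head is higher in the shallow piezometer, so vertical flow is downward (recharge condition).

|i_v| ≈ 0.146; vertical flow is downward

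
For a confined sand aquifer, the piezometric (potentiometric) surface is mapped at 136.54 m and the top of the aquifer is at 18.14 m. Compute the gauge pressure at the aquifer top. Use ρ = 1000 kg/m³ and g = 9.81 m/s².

P ≈ 1160 kPa

Pressure head at the aquifer top: ψ = h − z = 136.54 − 18.14 = 118.40 m.
P = ρgψ = 1000 × 9.81 × 118.40 = 1161504 Pa ≈ 1160 kPa.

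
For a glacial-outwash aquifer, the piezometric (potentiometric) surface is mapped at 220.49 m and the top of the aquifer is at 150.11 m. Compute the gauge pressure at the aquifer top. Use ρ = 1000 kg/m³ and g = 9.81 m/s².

Pressure head at the aquifer top: ψ = h − z = 220.49 − 150.11 = 70.38 m.
P = ρgψ = 1000 × 9.81 × 70.38 = 690428 Pa ≈ 690 kPa.

P ≈ 690 kPa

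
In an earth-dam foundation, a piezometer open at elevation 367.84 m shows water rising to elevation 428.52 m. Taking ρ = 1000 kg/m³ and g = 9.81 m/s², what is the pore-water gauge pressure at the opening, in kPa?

Pressure head ψ = h − z = 428.52 − 367.84 = 60.68 m.
P = ρgψ = 1000 × 9.81 × 60.68 = 595271 Pa ≈ 595 kPa.

P ≈ 595 kPa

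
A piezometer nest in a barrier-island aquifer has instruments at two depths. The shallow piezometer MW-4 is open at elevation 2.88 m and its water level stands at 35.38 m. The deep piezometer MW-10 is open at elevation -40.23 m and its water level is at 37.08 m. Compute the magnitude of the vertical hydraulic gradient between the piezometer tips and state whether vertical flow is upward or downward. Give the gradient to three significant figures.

|i_v| ≈ 0.0394; vertical flow is upward

Total head at MW-4: h = 35.38 m (water level in the standpipe).
Total head at MW-10: h = 37.08 m.
Δh = h(MW-4) − h(MW-10) = 35.38 − 37.08 = -1.70 m.
Vertical separation Δz = 2.88 − (-40.23) = 43.11 m.
|i_v| = |Δh| / Δz = 1.70 / 43.11 = 0.0394.
Head is higher in the deep piezometer, so vertical flow is upward (discharge condition).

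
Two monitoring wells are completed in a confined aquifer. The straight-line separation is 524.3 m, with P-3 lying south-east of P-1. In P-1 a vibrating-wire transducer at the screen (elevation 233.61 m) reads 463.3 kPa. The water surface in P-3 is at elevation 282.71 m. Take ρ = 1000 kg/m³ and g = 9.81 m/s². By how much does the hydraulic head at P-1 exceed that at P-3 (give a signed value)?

Δh ≈ -1.87 m

Pressure head at P-1: ψ = P/(ρg) = 463.3×1000 / (1000 × 9.81) = 47.23 m.
Total head at P-1: h = z + ψ = 233.61 + 47.23 = 280.84 m.
Total head at P-3: h = 282.71 m (water level in the piezometer is the total head).
Head difference: h(P-1) − h(P-3) = 280.84 − 282.71 = -1.87 m.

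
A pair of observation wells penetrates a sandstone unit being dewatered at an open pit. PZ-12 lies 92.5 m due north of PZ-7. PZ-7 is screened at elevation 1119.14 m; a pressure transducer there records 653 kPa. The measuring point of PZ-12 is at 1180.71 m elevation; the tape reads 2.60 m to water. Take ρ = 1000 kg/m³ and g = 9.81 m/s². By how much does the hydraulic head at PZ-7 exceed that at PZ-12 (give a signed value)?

Δh ≈ 7.59 m

Pressure head at PZ-7: ψ = P/(ρg) = 653×1000 / (1000 × 9.81) = 66.56 m.
Total head at PZ-7: h = z + ψ = 1119.14 + 66.56 = 1185.70 m.
Total head at PZ-12: h = 1180.71 − 2.60 = 1178.11 m.
Head difference: h(PZ-7) − h(PZ-12) = 1185.70 − 1178.11 = 7.59 m.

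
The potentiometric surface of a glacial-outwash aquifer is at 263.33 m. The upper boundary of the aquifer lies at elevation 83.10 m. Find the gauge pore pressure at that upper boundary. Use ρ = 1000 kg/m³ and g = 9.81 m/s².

Pressure head at the aquifer top: ψ = h − z = 263.33 − 83.10 = 180.23 m.
P = ρgψ = 1000 × 9.81 × 180.23 = 1768056 Pa ≈ 1770 kPa.

P ≈ 1770 kPa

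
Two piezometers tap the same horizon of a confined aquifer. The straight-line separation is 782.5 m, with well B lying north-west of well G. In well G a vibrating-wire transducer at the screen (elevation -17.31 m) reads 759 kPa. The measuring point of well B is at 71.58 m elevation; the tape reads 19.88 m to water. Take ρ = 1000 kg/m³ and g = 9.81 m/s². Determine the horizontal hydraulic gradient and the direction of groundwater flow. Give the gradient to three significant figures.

i ≈ 0.0107; groundwater flows toward the north-west

Pressure head at well G: ψ = P/(ρg) = 759×1000 / (1000 × 9.81) = 77.37 m.
Total head at well G: h = z + ψ = -17.31 + 77.37 = 60.06 m.
Total head at well B: h = 71.58 − 19.88 = 51.70 m.
Head difference: h(well G) − h(well B) = 60.06 − 51.70 = 8.36 m.
Hydraulic gradient: i = |Δh| / L = 8.36 / 782.5 = 0.0107.
Flow is from higher to lower head: from well G toward well B, i.e. toward the north-west.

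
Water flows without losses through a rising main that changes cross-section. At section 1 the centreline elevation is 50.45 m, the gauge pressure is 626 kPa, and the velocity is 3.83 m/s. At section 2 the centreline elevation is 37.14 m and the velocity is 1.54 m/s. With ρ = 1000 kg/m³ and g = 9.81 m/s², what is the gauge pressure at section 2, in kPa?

Pressure head at 1: ψ₁ = P₁/(ρg) = 626×1000 / (1000 × 9.81) = 63.81 m.
Velocity heads: v₁²/2g = 3.83²/19.62 = 0.748 m; v₂²/2g = 1.54²/19.62 = 0.121 m.
Total head H = z₁ + ψ₁ + v₁²/2g = 50.45 + 63.81 + 0.748 = 115.01 m.
ψ₂ = H − z₂ − v₂²/2g = 115.01 − 37.14 − 0.121 = 77.75 m.
P₂ = ρgψ₂ = 1000 × 9.81 × 77.75 ≈ 763 kPa.

P₂ ≈ 763 kPa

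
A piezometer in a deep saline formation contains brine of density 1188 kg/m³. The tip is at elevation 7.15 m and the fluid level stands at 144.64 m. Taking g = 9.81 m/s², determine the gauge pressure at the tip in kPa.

P ≈ 1600 kPa

Pressure head ψ = h − z = 144.64 − 7.15 = 137.49 m.
P = ρgψ = 1188 × 9.81 × 137.49 = 1602347 Pa ≈ 1600 kPa.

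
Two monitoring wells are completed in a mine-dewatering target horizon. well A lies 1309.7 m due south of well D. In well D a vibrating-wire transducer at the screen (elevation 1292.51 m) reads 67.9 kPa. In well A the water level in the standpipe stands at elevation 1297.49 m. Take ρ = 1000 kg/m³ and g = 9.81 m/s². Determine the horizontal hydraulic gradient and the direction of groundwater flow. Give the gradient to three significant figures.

i ≈ 0.00148; groundwater flows toward the south

Pressure head at well D: ψ = P/(ρg) = 67.9×1000 / (1000 × 9.81) = 6.92 m.
Total head at well D: h = z + ψ = 1292.51 + 6.92 = 1299.43 m.
Total head at well A: h = 1297.49 m (water level in the piezometer is the total head).
Head difference: h(well D) − h(well A) = 1299.43 − 1297.49 = 1.94 m.
Hydraulic gradient: i = |Δh| / L = 1.94 / 1309.7 = 0.00148.
Flow is from higher to lower head: from well D toward well A, i.e. toward the south.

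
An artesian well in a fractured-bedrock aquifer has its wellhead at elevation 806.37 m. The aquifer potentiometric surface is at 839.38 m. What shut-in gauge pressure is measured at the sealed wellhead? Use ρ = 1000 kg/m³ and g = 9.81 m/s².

P ≈ 324 kPa

Head above the cap: Δh = 839.38 − 806.37 = 33.01 m.
P = ρgΔh = 1000 × 9.81 × 33.01 = 323828 Pa ≈ 324 kPa.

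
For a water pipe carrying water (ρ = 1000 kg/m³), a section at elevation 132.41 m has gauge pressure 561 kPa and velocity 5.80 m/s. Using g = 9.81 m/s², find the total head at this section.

Pressure head ψ = P/(ρg) = 561×1000 / (1000 × 9.81) = 57.19 m.
Velocity head = v²/(2g) = 5.80² / (2 × 9.81) = 1.715 m.
h = z + ψ + v²/(2g) = 132.41 + 57.19 + 1.715 = 191.31 m.

h ≈ 191.31 m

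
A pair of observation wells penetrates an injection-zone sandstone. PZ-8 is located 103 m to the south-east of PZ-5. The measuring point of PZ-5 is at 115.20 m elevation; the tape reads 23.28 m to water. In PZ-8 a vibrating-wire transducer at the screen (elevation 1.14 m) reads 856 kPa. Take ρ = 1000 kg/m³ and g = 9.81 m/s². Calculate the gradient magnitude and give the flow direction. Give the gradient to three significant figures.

Total head at PZ-5: h = 115.20 − 23.28 = 91.92 m.
Pressure head at PZ-8: ψ = P/(ρg) = 856×1000 / (1000 × 9.81) = 87.26 m.
Total head at PZ-8: h = z + ψ = 1.14 + 87.26 = 88.40 m.
Head difference: h(PZ-5) − h(PZ-8) = 91.92 − 88.40 = 3.52 m.
Hydraulic gradient: i = |Δh| / L = 3.52 / 103 = 0.0342.
Flow is from higher to lower head: from PZ-5 toward PZ-8, i.e. toward the south-east.

i ≈ 0.0342; groundwater flows toward the south-east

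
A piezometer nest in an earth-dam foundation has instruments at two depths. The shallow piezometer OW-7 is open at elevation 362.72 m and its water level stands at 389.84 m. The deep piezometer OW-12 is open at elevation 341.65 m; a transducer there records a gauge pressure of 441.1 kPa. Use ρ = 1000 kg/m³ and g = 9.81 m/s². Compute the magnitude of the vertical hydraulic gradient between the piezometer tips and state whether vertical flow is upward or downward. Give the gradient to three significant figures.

Total head at OW-7: h = 389.84 m (water level in the standpipe).
Pressure head at OW-12: ψ = P/(ρg) = 441.1×1000 / (1000 × 9.81) = 44.96 m.
Total head at OW-12: h = z + ψ = 341.65 + 44.96 = 386.61 m.
Δh = h(OW-7) − h(OW-12) = 389.84 − 386.61 = 3.23 m.
Vertical separation Δz = 362.72 − 341.65 = 21.07 m.
|i_v| = |Δh| / Δz = 3.23 / 21.07 = 0.153.
Head is higher in the shallow piezometer, so vertical flow is downward (recharge condition).

|i_v| ≈ 0.153; vertical flow is downward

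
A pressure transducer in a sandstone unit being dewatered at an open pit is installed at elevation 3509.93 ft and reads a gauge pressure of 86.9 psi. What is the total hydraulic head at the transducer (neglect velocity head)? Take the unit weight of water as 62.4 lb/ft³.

ψ = 144·P/γ = 144 × 86.9 / 62.4 = 200.54 ft.
h = z + ψ = 3509.93 + 200.54 = 3710.47 ft.

h ≈ 3710.47 ft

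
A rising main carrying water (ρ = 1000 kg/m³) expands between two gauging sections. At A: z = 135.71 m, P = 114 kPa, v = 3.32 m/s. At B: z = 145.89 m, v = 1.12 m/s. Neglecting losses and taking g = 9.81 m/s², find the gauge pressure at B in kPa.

P₂ ≈ 19.0 kPa

Pressure head at A: ψ₁ = P₁/(ρg) = 114×1000 / (1000 × 9.81) = 11.62 m.
Velocity heads: v₁²/2g = 3.32²/19.62 = 0.562 m; v₂²/2g = 1.12²/19.62 = 0.064 m.
Total head H = z₁ + ψ₁ + v₁²/2g = 135.71 + 11.62 + 0.562 = 147.89 m.
ψ₂ = H − z₂ − v₂²/2g = 147.89 − 145.89 − 0.064 = 1.94 m.
P₂ = ρgψ₂ = 1000 × 9.81 × 1.94 ≈ 19.0 kPa.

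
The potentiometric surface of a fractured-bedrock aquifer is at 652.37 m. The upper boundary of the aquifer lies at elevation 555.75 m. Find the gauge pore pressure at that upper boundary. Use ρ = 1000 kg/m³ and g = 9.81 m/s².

Pressure head at the aquifer top: ψ = h − z = 652.37 − 555.75 = 96.62 m.
P = ρgψ = 1000 × 9.81 × 96.62 = 947842 Pa ≈ 948 kPa.

P ≈ 948 kPa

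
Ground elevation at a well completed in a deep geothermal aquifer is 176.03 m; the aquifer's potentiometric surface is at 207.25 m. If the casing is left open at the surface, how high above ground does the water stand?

≈ 31.22 m above ground

Water rises to the potentiometric surface, so the rise above ground = 207.25 − 176.03 = 31.22 m.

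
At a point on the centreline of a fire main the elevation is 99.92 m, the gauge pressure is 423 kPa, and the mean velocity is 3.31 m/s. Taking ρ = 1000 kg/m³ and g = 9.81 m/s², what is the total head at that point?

h ≈ 143.60 m

Pressure head ψ = P/(ρg) = 423×1000 / (1000 × 9.81) = 43.12 m.
Velocity head = v²/(2g) = 3.31² / (2 × 9.81) = 0.558 m.
h = z + ψ + v²/(2g) = 99.92 + 43.12 + 0.558 = 143.60 m.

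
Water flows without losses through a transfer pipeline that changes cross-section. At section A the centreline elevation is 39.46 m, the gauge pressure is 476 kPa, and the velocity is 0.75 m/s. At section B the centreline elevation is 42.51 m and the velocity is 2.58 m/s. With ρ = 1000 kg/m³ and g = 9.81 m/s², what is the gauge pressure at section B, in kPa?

P₂ ≈ 443 kPa

Pressure head at A: ψ₁ = P₁/(ρg) = 476×1000 / (1000 × 9.81) = 48.52 m.
Velocity heads: v₁²/2g = 0.75²/19.62 = 0.029 m; v₂²/2g = 2.58²/19.62 = 0.339 m.
Total head H = z₁ + ψ₁ + v₁²/2g = 39.46 + 48.52 + 0.029 = 88.01 m.
ψ₂ = H − z₂ − v₂²/2g = 88.01 − 42.51 − 0.339 = 45.16 m.
P₂ = ρgψ₂ = 1000 × 9.81 × 45.16 ≈ 443 kPa.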